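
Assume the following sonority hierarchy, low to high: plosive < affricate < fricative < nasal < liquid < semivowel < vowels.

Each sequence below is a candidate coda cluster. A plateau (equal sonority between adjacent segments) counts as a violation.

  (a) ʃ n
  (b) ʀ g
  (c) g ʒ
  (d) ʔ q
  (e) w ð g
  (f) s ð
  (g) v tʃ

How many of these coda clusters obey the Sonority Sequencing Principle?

(a) ʃ n: profile 3-4 — violates.
(b) ʀ g: profile 5-1 — obeys.
(c) g ʒ: profile 1-3 — violates.
(d) ʔ q: profile 1-1 — violates.
(e) w ð g: profile 6-3-1 — obeys.
(f) s ð: profile 3-3 — violates.
(g) v tʃ: profile 3-2 — obeys.

3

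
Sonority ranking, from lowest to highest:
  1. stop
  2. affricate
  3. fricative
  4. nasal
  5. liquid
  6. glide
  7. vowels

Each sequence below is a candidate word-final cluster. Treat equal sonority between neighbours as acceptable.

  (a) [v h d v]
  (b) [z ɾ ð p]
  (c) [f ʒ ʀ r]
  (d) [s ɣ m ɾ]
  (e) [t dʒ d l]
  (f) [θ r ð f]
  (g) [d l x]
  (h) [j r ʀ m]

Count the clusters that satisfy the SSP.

1

(a) 3-3-1-3 → violates
(b) 3-5-3-1 → violates
(c) 3-3-5-5 → violates
(d) 3-3-4-5 → violates
(e) 1-2-1-5 → violates
(f) 3-5-3-3 → violates
(g) 1-5-3 → violates
(h) 6-5-5-4 → obeys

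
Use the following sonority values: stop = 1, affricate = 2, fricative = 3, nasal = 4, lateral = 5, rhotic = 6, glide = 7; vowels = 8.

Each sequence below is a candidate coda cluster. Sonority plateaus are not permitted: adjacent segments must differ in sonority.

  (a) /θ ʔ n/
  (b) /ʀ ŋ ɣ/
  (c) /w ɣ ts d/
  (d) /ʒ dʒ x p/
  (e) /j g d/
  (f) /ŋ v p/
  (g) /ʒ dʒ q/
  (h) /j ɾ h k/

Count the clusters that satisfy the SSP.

5

(a) sonority 3-1-4: ill-formed.
(b) sonority 6-4-3: well-formed.
(c) sonority 7-3-2-1: well-formed.
(d) sonority 3-2-3-1: ill-formed.
(e) sonority 7-1-1: ill-formed.
(f) sonority 4-3-1: well-formed.
(g) sonority 3-2-1: well-formed.
(h) sonority 7-6-3-1: well-formed.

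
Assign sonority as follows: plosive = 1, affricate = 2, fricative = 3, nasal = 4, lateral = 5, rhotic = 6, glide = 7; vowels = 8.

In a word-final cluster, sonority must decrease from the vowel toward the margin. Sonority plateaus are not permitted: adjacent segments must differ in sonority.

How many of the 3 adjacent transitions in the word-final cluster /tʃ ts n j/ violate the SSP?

/tʃ/: affricate = 2.
/ts/: affricate = 2.
/n/: nasal = 4.
/j/: glide = 7.
/tʃ/→/ts/: 2→2 (plateau) — violation.
/ts/→/n/: 2→4 (does not fall) — violation.
/n/→/j/: 4→7 (does not fall) — violation.

3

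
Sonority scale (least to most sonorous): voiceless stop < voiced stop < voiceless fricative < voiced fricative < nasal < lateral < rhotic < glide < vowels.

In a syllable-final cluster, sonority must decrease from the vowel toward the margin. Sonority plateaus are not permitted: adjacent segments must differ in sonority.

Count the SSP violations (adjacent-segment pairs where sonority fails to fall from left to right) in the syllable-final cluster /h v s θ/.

/h/: voiceless fricative = 3.
/v/: voiced fricative = 4.
/s/: voiceless fricative = 3.
/θ/: voiceless fricative = 3.
/h/→/v/: 3→4 (does not fall) — violation.
/v/→/s/: 4→3 (falls) — ok.
/s/→/θ/: 3→3 (plateau) — violation.

2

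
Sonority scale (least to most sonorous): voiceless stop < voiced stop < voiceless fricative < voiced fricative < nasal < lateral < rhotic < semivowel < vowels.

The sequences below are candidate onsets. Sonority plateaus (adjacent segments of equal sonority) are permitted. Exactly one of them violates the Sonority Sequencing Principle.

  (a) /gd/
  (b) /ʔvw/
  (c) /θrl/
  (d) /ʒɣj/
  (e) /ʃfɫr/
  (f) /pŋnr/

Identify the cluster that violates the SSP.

(a) sonority 2-2: well-formed.
(b) sonority 1-4-8: well-formed.
(c) sonority 3-7-6: ill-formed.
(d) sonority 4-4-8: well-formed.
(e) sonority 3-3-6-7: well-formed.
(f) sonority 1-5-5-7: well-formed.

c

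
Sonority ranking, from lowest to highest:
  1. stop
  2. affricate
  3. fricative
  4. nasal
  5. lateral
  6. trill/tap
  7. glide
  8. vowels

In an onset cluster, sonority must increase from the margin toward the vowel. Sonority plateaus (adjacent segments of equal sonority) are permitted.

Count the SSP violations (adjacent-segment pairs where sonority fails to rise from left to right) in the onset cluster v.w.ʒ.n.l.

1

/v/: fricative = 3.
/w/: glide = 7.
/ʒ/: fricative = 3.
/n/: nasal = 4.
/l/: lateral = 5.
/v/→/w/: 3→7 (rises) — ok.
/w/→/ʒ/: 7→3 (does not rise) — violation.
/ʒ/→/n/: 3→4 (rises) — ok.
/n/→/l/: 4→5 (rises) — ok.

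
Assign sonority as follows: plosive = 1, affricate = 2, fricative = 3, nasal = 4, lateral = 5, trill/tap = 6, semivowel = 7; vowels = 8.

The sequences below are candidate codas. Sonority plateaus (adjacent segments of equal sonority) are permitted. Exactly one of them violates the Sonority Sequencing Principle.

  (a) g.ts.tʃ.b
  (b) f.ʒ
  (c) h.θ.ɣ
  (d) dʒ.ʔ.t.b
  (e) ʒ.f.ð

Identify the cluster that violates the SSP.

(a) 1-2-2-1 → violates
(b) 3-3 → obeys
(c) 3-3-3 → obeys
(d) 2-1-1-1 → obeys
(e) 3-3-3 → obeys

a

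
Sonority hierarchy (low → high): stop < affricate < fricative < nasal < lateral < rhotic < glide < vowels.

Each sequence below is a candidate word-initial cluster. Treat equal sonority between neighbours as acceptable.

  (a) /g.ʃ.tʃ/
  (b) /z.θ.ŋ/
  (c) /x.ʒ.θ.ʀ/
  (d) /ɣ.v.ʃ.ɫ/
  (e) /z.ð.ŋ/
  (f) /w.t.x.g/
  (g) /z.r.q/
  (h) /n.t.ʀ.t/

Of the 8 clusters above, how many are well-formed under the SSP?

(a) /g.ʃ.tʃ/: profile 1-3-2 — violates.
(b) /z.θ.ŋ/: profile 3-3-4 — obeys.
(c) /x.ʒ.θ.ʀ/: profile 3-3-3-6 — obeys.
(d) /ɣ.v.ʃ.ɫ/: profile 3-3-3-5 — obeys.
(e) /z.ð.ŋ/: profile 3-3-4 — obeys.
(f) /w.t.x.g/: profile 7-1-3-1 — violates.
(g) /z.r.q/: profile 3-6-1 — violates.
(h) /n.t.ʀ.t/: profile 4-1-6-1 — violates.

4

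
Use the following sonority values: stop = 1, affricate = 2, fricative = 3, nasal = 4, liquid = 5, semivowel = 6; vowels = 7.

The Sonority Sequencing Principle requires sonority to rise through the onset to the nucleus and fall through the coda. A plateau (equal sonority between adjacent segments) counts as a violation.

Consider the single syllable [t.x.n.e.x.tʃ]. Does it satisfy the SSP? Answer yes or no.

Onset: /t/ is a stop (sonority 1), /x/ is a fricative (sonority 3), /n/ is a nasal (sonority 4); then the nucleus /e/ (sonority 7).
Onset profile 1-3-4-7 — rises to the nucleus.
Coda: /x/ is a fricative (sonority 3), /tʃ/ is an affricate (sonority 2).
Coda profile 7-3-2 — falls from the nucleus.

yes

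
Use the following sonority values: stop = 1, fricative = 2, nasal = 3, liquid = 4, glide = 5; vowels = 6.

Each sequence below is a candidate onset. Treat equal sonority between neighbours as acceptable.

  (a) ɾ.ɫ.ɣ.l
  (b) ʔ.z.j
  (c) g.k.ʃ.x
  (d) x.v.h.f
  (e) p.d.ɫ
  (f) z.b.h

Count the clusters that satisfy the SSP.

4

(a) ɾ.ɫ.ɣ.l: profile 4-4-2-4 — violates.
(b) ʔ.z.j: profile 1-2-5 — obeys.
(c) g.k.ʃ.x: profile 1-1-2-2 — obeys.
(d) x.v.h.f: profile 2-2-2-2 — obeys.
(e) p.d.ɫ: profile 1-1-4 — obeys.
(f) z.b.h: profile 2-1-2 — violates.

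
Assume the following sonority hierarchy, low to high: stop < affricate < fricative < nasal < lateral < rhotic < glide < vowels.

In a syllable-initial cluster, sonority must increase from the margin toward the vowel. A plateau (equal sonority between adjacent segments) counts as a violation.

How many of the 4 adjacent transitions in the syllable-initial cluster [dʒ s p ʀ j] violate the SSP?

1

/dʒ/: affricate = 2.
/s/: fricative = 3.
/p/: stop = 1.
/ʀ/: rhotic = 6.
/j/: glide = 7.
/dʒ/→/s/: 2→3 (rises) — ok.
/s/→/p/: 3→1 (does not rise) — violation.
/p/→/ʀ/: 1→6 (rises) — ok.
/ʀ/→/j/: 6→7 (rises) — ok.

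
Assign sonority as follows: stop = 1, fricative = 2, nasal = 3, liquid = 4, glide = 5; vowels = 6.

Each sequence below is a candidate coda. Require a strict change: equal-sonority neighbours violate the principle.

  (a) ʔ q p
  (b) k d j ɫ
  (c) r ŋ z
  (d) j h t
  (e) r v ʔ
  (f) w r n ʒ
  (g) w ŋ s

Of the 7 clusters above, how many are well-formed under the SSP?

5

(a) 1-1-1 → violates
(b) 1-1-5-4 → violates
(c) 4-3-2 → obeys
(d) 5-2-1 → obeys
(e) 4-2-1 → obeys
(f) 5-4-3-2 → obeys
(g) 5-3-2 → obeys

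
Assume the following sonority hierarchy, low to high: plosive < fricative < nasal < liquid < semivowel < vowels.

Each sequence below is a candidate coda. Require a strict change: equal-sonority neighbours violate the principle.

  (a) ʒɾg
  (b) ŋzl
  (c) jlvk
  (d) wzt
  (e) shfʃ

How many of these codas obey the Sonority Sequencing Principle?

2

(a) sonority 2-4-1: ill-formed.
(b) sonority 3-2-4: ill-formed.
(c) sonority 5-4-2-1: well-formed.
(d) sonority 5-2-1: well-formed.
(e) sonority 2-2-2-2: ill-formed.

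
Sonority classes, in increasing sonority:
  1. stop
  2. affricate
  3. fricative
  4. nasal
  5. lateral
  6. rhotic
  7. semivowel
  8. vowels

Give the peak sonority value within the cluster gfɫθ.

5

/g/ is a stop (sonority 1).
/f/ is a fricative (sonority 3).
/ɫ/ is a lateral (sonority 5).
/θ/ is a fricative (sonority 3).
The maximum is 5.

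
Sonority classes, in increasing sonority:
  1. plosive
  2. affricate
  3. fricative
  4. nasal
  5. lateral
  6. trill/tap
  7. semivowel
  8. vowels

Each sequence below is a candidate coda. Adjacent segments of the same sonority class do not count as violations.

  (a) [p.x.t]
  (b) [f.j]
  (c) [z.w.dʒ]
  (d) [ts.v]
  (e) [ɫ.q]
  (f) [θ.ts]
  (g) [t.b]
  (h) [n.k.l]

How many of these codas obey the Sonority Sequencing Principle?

(a) [p.x.t]: profile 1-3-1 — violates.
(b) [f.j]: profile 3-7 — violates.
(c) [z.w.dʒ]: profile 3-7-2 — violates.
(d) [ts.v]: profile 2-3 — violates.
(e) [ɫ.q]: profile 5-1 — obeys.
(f) [θ.ts]: profile 3-2 — obeys.
(g) [t.b]: profile 1-1 — obeys.
(h) [n.k.l]: profile 4-1-5 — violates.

3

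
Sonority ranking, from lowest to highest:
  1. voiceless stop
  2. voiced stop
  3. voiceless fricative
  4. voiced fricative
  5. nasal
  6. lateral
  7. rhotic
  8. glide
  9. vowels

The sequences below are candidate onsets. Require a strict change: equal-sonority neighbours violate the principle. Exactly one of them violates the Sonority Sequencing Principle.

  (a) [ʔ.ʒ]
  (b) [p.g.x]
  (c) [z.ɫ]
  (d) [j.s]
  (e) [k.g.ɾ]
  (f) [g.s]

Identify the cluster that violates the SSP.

d

(a) 1-4 → obeys
(b) 1-2-3 → obeys
(c) 4-6 → obeys
(d) 8-3 → violates
(e) 1-2-7 → obeys
(f) 2-3 → obeys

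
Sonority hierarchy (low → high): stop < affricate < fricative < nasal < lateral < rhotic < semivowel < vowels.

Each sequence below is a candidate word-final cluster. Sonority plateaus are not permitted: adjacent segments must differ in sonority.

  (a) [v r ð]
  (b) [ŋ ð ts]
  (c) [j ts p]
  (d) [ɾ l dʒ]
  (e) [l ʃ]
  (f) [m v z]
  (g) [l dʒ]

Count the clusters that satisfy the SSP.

(a) sonority 3-6-3: ill-formed.
(b) sonority 4-3-2: well-formed.
(c) sonority 7-2-1: well-formed.
(d) sonority 6-5-2: well-formed.
(e) sonority 5-3: well-formed.
(f) sonority 4-3-3: ill-formed.
(g) sonority 5-2: well-formed.

5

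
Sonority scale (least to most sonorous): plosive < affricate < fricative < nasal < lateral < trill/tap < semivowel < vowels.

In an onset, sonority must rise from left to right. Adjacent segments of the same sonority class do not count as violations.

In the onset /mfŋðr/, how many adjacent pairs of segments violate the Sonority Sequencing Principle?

2

/m/ is a nasal (sonority 4).
/f/ is a fricative (sonority 3).
/ŋ/ is a nasal (sonority 4).
/ð/ is a fricative (sonority 3).
/r/ is a trill/tap (sonority 6).
/m/→/f/: 4→3 (does not rise) — violation.
/f/→/ŋ/: 3→4 (rises) — ok.
/ŋ/→/ð/: 4→3 (does not rise) — violation.
/ð/→/r/: 3→6 (rises) — ok.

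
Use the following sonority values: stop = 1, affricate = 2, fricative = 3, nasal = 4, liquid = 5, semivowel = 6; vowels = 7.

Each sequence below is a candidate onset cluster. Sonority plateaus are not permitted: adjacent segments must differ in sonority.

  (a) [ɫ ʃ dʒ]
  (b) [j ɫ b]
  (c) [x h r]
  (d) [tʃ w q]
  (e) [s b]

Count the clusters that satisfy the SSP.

(a) 5-3-2 → violates
(b) 6-5-1 → violates
(c) 3-3-5 → violates
(d) 2-6-1 → violates
(e) 3-1 → violates

0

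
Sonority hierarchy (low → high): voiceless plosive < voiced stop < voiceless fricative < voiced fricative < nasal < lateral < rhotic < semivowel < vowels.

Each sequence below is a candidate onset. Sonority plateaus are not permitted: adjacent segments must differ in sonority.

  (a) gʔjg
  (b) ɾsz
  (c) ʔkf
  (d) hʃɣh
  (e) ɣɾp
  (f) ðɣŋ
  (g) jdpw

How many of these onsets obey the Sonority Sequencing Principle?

0

(a) gʔjg: profile 2-1-8-2 — violates.
(b) ɾsz: profile 7-3-4 — violates.
(c) ʔkf: profile 1-1-3 — violates.
(d) hʃɣh: profile 3-3-4-3 — violates.
(e) ɣɾp: profile 4-7-1 — violates.
(f) ðɣŋ: profile 4-4-5 — violates.
(g) jdpw: profile 8-2-1-8 — violates.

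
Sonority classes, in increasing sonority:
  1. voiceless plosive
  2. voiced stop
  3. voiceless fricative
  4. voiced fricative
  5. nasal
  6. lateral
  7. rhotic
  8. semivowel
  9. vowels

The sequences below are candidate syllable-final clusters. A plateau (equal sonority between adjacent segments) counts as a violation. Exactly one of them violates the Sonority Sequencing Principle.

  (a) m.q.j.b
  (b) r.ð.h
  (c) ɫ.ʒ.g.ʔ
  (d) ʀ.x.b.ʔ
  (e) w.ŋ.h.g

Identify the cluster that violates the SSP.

a

(a) 5-1-8-2 → violates
(b) 7-4-3 → obeys
(c) 6-4-2-1 → obeys
(d) 7-3-2-1 → obeys
(e) 8-5-3-2 → obeys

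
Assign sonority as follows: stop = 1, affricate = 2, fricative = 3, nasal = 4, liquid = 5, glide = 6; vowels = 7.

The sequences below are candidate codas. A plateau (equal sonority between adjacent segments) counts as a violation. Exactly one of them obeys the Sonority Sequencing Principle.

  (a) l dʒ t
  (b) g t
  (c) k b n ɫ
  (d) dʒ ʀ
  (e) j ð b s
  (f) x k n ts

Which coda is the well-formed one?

(a) l dʒ t: profile 5-2-1 — obeys.
(b) g t: profile 1-1 — violates.
(c) k b n ɫ: profile 1-1-4-5 — violates.
(d) dʒ ʀ: profile 2-5 — violates.
(e) j ð b s: profile 6-3-1-3 — violates.
(f) x k n ts: profile 3-1-4-2 — violates.

a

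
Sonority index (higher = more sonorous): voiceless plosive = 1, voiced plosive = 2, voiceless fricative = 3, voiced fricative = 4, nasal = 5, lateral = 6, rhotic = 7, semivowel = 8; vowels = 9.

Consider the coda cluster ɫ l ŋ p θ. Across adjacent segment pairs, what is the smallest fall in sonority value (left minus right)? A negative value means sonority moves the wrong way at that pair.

/ɫ/ — lateral, sonority 6.
/l/ — lateral, sonority 6.
/ŋ/ — nasal, sonority 5.
/p/ — voiceless plosive, sonority 1.
/θ/ — voiceless fricative, sonority 3.
/ɫ/→/l/: change +0.
/l/→/ŋ/: change +1.
/ŋ/→/p/: change +4.
/p/→/θ/: change -2.
Minimum = -2.

-2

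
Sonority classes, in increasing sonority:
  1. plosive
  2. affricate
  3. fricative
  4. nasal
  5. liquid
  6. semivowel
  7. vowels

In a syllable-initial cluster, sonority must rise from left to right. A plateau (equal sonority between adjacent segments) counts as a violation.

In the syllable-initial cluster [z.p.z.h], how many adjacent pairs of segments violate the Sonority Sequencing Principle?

/z/ — fricative, sonority 3.
/p/ — plosive, sonority 1.
/z/ — fricative, sonority 3.
/h/ — fricative, sonority 3.
/z/→/p/: 3→1 (does not rise) — violation.
/p/→/z/: 1→3 (rises) — ok.
/z/→/h/: 3→3 (plateau) — violation.

2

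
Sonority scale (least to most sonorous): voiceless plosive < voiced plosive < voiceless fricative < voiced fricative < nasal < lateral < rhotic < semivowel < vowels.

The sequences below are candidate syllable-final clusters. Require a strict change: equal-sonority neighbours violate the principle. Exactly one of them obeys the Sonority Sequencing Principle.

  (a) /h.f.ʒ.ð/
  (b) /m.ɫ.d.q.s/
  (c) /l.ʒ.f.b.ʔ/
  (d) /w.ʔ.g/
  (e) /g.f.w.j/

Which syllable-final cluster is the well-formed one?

(a) sonority 3-3-4-4: ill-formed.
(b) sonority 5-6-2-1-3: ill-formed.
(c) sonority 6-4-3-2-1: well-formed.
(d) sonority 8-1-2: ill-formed.
(e) sonority 2-3-8-8: ill-formed.

c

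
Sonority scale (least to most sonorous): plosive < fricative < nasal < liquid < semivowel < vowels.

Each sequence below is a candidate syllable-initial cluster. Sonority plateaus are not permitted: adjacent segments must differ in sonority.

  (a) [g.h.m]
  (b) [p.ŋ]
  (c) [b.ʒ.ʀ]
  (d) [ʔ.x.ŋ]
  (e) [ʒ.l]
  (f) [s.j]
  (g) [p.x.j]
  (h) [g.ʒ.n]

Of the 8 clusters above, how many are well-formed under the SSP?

8

(a) sonority 1-2-3: well-formed.
(b) sonority 1-3: well-formed.
(c) sonority 1-2-4: well-formed.
(d) sonority 1-2-3: well-formed.
(e) sonority 2-4: well-formed.
(f) sonority 2-5: well-formed.
(g) sonority 1-2-5: well-formed.
(h) sonority 1-2-3: well-formed.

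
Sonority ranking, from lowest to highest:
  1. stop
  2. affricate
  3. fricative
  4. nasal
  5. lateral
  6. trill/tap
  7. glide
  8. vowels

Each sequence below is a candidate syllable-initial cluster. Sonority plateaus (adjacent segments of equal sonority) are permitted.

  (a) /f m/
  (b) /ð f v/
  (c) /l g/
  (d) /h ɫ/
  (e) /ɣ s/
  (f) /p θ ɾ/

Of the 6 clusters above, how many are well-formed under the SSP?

5

(a) sonority 3-4: well-formed.
(b) sonority 3-3-3: well-formed.
(c) sonority 5-1: ill-formed.
(d) sonority 3-5: well-formed.
(e) sonority 3-3: well-formed.
(f) sonority 1-3-6: well-formed.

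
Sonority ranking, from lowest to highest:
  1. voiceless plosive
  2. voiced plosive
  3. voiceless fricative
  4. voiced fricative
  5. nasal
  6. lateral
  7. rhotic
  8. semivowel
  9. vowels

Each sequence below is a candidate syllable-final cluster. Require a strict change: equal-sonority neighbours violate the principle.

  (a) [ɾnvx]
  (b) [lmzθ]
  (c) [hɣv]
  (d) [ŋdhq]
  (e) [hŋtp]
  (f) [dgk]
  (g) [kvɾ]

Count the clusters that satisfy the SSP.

(a) [ɾnvx]: profile 7-5-4-3 — obeys.
(b) [lmzθ]: profile 6-5-4-3 — obeys.
(c) [hɣv]: profile 3-4-4 — violates.
(d) [ŋdhq]: profile 5-2-3-1 — violates.
(e) [hŋtp]: profile 3-5-1-1 — violates.
(f) [dgk]: profile 2-2-1 — violates.
(g) [kvɾ]: profile 1-4-7 — violates.

2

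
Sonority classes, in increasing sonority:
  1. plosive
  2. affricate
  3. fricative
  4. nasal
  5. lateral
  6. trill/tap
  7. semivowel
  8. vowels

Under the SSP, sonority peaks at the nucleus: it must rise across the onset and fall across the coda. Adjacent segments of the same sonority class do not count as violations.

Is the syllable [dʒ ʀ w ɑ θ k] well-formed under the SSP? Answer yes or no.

Onset: /dʒ/ is an affricate (sonority 2), /ʀ/ is a trill/tap (sonority 6), /w/ is a semivowel (sonority 7); then the nucleus /ɑ/ (sonority 8).
Onset profile 2-6-7-8 — rises to the nucleus.
Coda: /θ/ is a fricative (sonority 3), /k/ is a plosive (sonority 1).
Coda profile 8-3-1 — falls from the nucleus.

yes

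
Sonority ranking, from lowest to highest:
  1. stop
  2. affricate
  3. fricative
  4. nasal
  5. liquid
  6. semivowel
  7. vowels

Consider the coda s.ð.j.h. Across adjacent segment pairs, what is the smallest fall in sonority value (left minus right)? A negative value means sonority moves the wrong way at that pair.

/s/ is a fricative (sonority 3).
/ð/ is a fricative (sonority 3).
/j/ is a semivowel (sonority 6).
/h/ is a fricative (sonority 3).
/s/→/ð/: change +0.
/ð/→/j/: change -3.
/j/→/h/: change +3.
Minimum = -3.

-3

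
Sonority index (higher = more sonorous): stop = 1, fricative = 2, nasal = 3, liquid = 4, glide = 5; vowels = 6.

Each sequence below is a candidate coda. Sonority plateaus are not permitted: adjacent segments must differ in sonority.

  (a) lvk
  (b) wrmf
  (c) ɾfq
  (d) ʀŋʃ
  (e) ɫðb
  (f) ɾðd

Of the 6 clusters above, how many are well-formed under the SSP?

(a) 4-2-1 → obeys
(b) 5-4-3-2 → obeys
(c) 4-2-1 → obeys
(d) 4-3-2 → obeys
(e) 4-2-1 → obeys
(f) 4-2-1 → obeys

6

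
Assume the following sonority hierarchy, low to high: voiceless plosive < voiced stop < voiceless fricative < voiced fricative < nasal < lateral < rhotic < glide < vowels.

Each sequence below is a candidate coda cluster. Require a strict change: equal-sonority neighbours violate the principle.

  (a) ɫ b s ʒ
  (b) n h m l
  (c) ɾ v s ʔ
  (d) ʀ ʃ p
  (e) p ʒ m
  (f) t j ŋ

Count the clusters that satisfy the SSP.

(a) sonority 6-2-3-4: ill-formed.
(b) sonority 5-3-5-6: ill-formed.
(c) sonority 7-4-3-1: well-formed.
(d) sonority 7-3-1: well-formed.
(e) sonority 1-4-5: ill-formed.
(f) sonority 1-8-5: ill-formed.

2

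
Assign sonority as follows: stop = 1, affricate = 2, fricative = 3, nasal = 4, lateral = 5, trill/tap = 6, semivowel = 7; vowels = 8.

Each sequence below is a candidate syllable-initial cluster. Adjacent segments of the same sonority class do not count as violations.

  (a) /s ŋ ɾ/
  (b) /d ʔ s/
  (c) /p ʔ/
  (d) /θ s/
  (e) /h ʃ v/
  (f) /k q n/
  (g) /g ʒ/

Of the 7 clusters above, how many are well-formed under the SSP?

7

(a) 3-4-6 → obeys
(b) 1-1-3 → obeys
(c) 1-1 → obeys
(d) 3-3 → obeys
(e) 3-3-3 → obeys
(f) 1-1-4 → obeys
(g) 1-3 → obeys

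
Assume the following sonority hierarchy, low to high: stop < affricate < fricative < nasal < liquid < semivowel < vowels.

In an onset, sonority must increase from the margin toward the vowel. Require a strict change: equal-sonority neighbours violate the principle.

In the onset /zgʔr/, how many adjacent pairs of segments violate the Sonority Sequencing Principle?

2

/z/ is a fricative (sonority 3).
/g/ is a stop (sonority 1).
/ʔ/ is a stop (sonority 1).
/r/ is a liquid (sonority 5).
/z/→/g/: 3→1 (does not rise) — violation.
/g/→/ʔ/: 1→1 (plateau) — violation.
/ʔ/→/r/: 1→5 (rises) — ok.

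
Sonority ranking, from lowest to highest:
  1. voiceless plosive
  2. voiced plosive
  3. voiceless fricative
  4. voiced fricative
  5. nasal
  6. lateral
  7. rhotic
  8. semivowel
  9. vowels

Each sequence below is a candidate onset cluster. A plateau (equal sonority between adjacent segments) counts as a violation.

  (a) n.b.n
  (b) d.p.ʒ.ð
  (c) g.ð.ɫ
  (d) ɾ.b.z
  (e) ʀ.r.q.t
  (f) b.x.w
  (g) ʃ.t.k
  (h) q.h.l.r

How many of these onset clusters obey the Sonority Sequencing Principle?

(a) 5-2-5 → violates
(b) 2-1-4-4 → violates
(c) 2-4-6 → obeys
(d) 7-2-4 → violates
(e) 7-7-1-1 → violates
(f) 2-3-8 → obeys
(g) 3-1-1 → violates
(h) 1-3-6-7 → obeys

3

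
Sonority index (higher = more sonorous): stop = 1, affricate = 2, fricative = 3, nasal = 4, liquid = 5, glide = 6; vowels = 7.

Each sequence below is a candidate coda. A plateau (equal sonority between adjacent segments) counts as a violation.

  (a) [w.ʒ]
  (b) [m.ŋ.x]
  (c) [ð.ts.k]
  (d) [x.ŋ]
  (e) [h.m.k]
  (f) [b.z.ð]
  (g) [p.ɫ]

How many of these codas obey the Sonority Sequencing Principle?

(a) [w.ʒ]: profile 6-3 — obeys.
(b) [m.ŋ.x]: profile 4-4-3 — violates.
(c) [ð.ts.k]: profile 3-2-1 — obeys.
(d) [x.ŋ]: profile 3-4 — violates.
(e) [h.m.k]: profile 3-4-1 — violates.
(f) [b.z.ð]: profile 1-3-3 — violates.
(g) [p.ɫ]: profile 1-5 — violates.

2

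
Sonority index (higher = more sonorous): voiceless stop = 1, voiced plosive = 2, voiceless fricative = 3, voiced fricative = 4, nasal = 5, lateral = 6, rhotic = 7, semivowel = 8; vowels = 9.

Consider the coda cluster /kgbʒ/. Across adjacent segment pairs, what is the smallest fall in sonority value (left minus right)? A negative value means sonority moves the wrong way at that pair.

-2

/k/: voiceless stop = 1.
/g/: voiced plosive = 2.
/b/: voiced plosive = 2.
/ʒ/: voiced fricative = 4.
/k/→/g/: change -1.
/g/→/b/: change +0.
/b/→/ʒ/: change -2.
Minimum = -2.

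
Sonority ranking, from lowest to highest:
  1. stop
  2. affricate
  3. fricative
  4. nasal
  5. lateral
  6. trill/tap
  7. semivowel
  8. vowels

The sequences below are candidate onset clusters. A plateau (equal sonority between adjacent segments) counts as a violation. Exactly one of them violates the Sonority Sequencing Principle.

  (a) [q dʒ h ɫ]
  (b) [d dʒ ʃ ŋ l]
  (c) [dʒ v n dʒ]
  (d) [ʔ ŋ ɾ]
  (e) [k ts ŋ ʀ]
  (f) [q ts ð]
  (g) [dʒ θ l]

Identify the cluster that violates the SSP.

(a) sonority 1-2-3-5: well-formed.
(b) sonority 1-2-3-4-5: well-formed.
(c) sonority 2-3-4-2: ill-formed.
(d) sonority 1-4-6: well-formed.
(e) sonority 1-2-4-6: well-formed.
(f) sonority 1-2-3: well-formed.
(g) sonority 2-3-5: well-formed.

c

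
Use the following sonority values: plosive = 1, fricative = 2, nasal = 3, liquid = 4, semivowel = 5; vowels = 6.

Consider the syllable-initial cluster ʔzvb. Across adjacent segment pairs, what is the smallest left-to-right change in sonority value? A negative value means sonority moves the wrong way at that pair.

-1

/ʔ/ — plosive, sonority 1.
/z/ — fricative, sonority 2.
/v/ — fricative, sonority 2.
/b/ — plosive, sonority 1.
/ʔ/→/z/: change +1.
/z/→/v/: change +0.
/v/→/b/: change -1.
Minimum = -1.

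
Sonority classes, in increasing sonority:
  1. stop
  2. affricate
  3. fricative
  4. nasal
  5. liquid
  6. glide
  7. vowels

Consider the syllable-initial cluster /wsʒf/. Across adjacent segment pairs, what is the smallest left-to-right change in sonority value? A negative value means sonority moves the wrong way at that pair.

-3

/w/ is a glide (sonority 6).
/s/ is a fricative (sonority 3).
/ʒ/ is a fricative (sonority 3).
/f/ is a fricative (sonority 3).
/w/→/s/: change -3.
/s/→/ʒ/: change +0.
/ʒ/→/f/: change +0.
Minimum = -3.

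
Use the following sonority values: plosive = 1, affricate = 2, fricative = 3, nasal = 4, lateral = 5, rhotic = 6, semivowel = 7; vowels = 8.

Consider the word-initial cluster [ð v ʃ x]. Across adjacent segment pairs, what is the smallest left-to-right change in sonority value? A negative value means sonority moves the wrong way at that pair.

0

/ð/ — fricative, sonority 3.
/v/ — fricative, sonority 3.
/ʃ/ — fricative, sonority 3.
/x/ — fricative, sonority 3.
/ð/→/v/: change +0.
/v/→/ʃ/: change +0.
/ʃ/→/x/: change +0.
Minimum = 0.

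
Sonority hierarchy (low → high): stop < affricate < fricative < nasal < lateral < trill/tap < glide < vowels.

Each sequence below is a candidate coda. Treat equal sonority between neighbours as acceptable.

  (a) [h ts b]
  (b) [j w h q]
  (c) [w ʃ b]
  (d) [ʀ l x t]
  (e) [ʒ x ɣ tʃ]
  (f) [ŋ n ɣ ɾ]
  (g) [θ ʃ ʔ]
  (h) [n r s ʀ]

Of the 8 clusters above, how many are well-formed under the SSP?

(a) [h ts b]: profile 3-2-1 — obeys.
(b) [j w h q]: profile 7-7-3-1 — obeys.
(c) [w ʃ b]: profile 7-3-1 — obeys.
(d) [ʀ l x t]: profile 6-5-3-1 — obeys.
(e) [ʒ x ɣ tʃ]: profile 3-3-3-2 — obeys.
(f) [ŋ n ɣ ɾ]: profile 4-4-3-6 — violates.
(g) [θ ʃ ʔ]: profile 3-3-1 — obeys.
(h) [n r s ʀ]: profile 4-6-3-6 — violates.

6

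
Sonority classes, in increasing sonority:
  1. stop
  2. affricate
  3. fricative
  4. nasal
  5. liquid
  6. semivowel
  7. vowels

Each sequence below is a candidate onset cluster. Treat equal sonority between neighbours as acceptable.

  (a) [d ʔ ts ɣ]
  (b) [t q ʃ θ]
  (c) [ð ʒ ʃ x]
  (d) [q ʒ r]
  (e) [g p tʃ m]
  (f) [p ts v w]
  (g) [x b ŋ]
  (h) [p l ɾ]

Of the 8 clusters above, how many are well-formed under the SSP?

(a) [d ʔ ts ɣ]: profile 1-1-2-3 — obeys.
(b) [t q ʃ θ]: profile 1-1-3-3 — obeys.
(c) [ð ʒ ʃ x]: profile 3-3-3-3 — obeys.
(d) [q ʒ r]: profile 1-3-5 — obeys.
(e) [g p tʃ m]: profile 1-1-2-4 — obeys.
(f) [p ts v w]: profile 1-2-3-6 — obeys.
(g) [x b ŋ]: profile 3-1-4 — violates.
(h) [p l ɾ]: profile 1-5-5 — obeys.

7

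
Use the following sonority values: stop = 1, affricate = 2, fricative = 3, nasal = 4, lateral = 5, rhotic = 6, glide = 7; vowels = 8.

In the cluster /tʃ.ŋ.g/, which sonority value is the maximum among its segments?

4

/tʃ/ is an affricate (sonority 2).
/ŋ/ is a nasal (sonority 4).
/g/ is a stop (sonority 1).
The maximum is 4.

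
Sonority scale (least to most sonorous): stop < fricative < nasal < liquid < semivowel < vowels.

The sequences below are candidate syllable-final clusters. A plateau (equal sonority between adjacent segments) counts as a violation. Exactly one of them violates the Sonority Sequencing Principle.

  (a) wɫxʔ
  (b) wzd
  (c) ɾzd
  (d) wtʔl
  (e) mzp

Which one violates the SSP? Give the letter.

(a) 5-4-2-1 → obeys
(b) 5-2-1 → obeys
(c) 4-2-1 → obeys
(d) 5-1-1-4 → violates
(e) 3-2-1 → obeys

d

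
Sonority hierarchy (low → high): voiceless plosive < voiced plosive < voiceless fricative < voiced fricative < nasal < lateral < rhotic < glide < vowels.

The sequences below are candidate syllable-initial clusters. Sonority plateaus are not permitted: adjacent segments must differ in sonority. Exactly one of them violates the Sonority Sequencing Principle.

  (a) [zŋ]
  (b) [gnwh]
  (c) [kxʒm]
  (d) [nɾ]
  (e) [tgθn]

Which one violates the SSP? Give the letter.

(a) sonority 4-5: well-formed.
(b) sonority 2-5-8-3: ill-formed.
(c) sonority 1-3-4-5: well-formed.
(d) sonority 5-7: well-formed.
(e) sonority 1-2-3-5: well-formed.

b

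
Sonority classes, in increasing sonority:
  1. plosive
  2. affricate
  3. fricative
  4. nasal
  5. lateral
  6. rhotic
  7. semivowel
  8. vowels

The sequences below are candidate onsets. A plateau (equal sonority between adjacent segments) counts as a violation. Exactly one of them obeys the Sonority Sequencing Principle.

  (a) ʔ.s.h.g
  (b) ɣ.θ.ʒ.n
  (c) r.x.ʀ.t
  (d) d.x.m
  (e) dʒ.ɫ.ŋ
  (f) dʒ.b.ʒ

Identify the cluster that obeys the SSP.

d

(a) sonority 1-3-3-1: ill-formed.
(b) sonority 3-3-3-4: ill-formed.
(c) sonority 6-3-6-1: ill-formed.
(d) sonority 1-3-4: well-formed.
(e) sonority 2-5-4: ill-formed.
(f) sonority 2-1-3: ill-formed.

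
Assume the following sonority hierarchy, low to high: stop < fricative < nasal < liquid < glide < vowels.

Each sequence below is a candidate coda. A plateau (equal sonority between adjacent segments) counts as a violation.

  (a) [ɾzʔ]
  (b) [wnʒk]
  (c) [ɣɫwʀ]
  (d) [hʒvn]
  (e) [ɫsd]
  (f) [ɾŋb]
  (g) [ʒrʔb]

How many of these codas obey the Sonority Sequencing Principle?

4

(a) sonority 4-2-1: well-formed.
(b) sonority 5-3-2-1: well-formed.
(c) sonority 2-4-5-4: ill-formed.
(d) sonority 2-2-2-3: ill-formed.
(e) sonority 4-2-1: well-formed.
(f) sonority 4-3-1: well-formed.
(g) sonority 2-4-1-1: ill-formed.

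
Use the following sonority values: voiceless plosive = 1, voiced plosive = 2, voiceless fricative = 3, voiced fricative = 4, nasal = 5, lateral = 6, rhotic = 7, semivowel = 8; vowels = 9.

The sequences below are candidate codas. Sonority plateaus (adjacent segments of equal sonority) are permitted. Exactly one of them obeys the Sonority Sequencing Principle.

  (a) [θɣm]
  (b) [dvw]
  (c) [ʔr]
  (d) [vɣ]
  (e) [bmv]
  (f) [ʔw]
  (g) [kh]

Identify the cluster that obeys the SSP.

d

(a) sonority 3-4-5: ill-formed.
(b) sonority 2-4-8: ill-formed.
(c) sonority 1-7: ill-formed.
(d) sonority 4-4: well-formed.
(e) sonority 2-5-4: ill-formed.
(f) sonority 1-8: ill-formed.
(g) sonority 1-3: ill-formed.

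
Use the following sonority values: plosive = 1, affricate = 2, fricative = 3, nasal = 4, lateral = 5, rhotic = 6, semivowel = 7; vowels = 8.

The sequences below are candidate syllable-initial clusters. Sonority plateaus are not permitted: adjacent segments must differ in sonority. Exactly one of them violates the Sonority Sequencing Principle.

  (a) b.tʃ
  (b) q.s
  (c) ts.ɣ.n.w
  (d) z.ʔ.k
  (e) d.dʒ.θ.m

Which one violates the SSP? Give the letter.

(a) sonority 1-2: well-formed.
(b) sonority 1-3: well-formed.
(c) sonority 2-3-4-7: well-formed.
(d) sonority 3-1-1: ill-formed.
(e) sonority 1-2-3-4: well-formed.

d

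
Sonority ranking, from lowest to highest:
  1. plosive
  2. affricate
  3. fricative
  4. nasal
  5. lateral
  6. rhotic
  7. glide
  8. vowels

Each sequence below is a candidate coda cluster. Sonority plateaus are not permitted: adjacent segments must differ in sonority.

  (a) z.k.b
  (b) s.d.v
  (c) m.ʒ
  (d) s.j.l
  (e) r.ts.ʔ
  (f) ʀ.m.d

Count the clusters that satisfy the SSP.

3

(a) 3-1-1 → violates
(b) 3-1-3 → violates
(c) 4-3 → obeys
(d) 3-7-5 → violates
(e) 6-2-1 → obeys
(f) 6-4-1 → obeys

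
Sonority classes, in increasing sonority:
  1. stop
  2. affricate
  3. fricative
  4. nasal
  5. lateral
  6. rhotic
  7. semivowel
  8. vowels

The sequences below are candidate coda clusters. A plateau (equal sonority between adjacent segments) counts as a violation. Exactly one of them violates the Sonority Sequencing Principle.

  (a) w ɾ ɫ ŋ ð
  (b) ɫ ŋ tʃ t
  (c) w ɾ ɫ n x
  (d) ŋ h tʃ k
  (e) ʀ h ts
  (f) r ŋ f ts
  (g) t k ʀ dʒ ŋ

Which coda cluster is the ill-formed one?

g

(a) 7-6-5-4-3 → obeys
(b) 5-4-2-1 → obeys
(c) 7-6-5-4-3 → obeys
(d) 4-3-2-1 → obeys
(e) 6-3-2 → obeys
(f) 6-4-3-2 → obeys
(g) 1-1-6-2-4 → violates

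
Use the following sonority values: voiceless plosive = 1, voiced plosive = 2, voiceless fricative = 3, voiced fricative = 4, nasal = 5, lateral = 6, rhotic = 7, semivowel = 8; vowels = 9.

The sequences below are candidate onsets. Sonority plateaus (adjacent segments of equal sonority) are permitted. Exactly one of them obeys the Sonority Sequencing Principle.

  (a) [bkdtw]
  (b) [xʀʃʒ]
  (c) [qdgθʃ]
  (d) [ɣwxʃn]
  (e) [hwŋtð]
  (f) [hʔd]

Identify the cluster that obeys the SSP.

c

(a) sonority 2-1-2-1-8: ill-formed.
(b) sonority 3-7-3-4: ill-formed.
(c) sonority 1-2-2-3-3: well-formed.
(d) sonority 4-8-3-3-5: ill-formed.
(e) sonority 3-8-5-1-4: ill-formed.
(f) sonority 3-1-2: ill-formed.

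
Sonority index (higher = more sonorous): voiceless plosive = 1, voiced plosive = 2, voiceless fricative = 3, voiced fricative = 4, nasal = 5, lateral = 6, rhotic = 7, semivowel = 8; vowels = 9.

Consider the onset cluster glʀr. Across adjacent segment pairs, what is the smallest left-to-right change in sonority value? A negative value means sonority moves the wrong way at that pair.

0

/g/: voiced plosive = 2.
/l/: lateral = 6.
/ʀ/: rhotic = 7.
/r/: rhotic = 7.
/g/→/l/: change +4.
/l/→/ʀ/: change +1.
/ʀ/→/r/: change +0.
Minimum = 0.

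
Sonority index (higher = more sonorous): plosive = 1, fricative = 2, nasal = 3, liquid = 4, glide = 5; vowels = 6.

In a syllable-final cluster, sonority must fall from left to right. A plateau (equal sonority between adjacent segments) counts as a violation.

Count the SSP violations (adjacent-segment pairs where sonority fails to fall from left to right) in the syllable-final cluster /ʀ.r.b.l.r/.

3

/ʀ/ — liquid, sonority 4.
/r/ — liquid, sonority 4.
/b/ — plosive, sonority 1.
/l/ — liquid, sonority 4.
/r/ — liquid, sonority 4.
/ʀ/→/r/: 4→4 (plateau) — violation.
/r/→/b/: 4→1 (falls) — ok.
/b/→/l/: 1→4 (does not fall) — violation.
/l/→/r/: 4→4 (plateau) — violation.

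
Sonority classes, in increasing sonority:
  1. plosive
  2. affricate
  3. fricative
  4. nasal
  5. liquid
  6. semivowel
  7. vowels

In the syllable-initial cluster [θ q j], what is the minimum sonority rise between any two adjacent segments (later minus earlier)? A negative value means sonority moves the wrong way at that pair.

/θ/: fricative = 3.
/q/: plosive = 1.
/j/: semivowel = 6.
/θ/→/q/: change -2.
/q/→/j/: change +5.
Minimum = -2.

-2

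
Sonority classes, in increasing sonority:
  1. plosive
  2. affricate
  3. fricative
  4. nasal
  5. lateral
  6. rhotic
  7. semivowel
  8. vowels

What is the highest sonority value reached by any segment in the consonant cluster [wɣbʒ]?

7

/w/ — semivowel, sonority 7.
/ɣ/ — fricative, sonority 3.
/b/ — plosive, sonority 1.
/ʒ/ — fricative, sonority 3.
The maximum is 7.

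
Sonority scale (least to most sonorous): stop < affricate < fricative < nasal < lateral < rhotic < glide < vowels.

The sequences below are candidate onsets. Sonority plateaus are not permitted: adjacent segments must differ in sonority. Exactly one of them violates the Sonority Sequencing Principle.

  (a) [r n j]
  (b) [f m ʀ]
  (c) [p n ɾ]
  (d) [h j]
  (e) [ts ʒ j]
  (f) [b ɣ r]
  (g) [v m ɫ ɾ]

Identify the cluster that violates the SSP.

(a) sonority 6-4-7: ill-formed.
(b) sonority 3-4-6: well-formed.
(c) sonority 1-4-6: well-formed.
(d) sonority 3-7: well-formed.
(e) sonority 2-3-7: well-formed.
(f) sonority 1-3-6: well-formed.
(g) sonority 3-4-5-6: well-formed.

a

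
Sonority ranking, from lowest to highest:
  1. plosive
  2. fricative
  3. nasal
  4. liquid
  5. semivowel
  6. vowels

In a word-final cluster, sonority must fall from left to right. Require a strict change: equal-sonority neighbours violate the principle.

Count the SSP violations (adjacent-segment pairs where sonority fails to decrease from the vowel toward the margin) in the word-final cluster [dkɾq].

2

/d/ — plosive, sonority 1.
/k/ — plosive, sonority 1.
/ɾ/ — liquid, sonority 4.
/q/ — plosive, sonority 1.
/d/→/k/: 1→1 (plateau) — violation.
/k/→/ɾ/: 1→4 (does not fall) — violation.
/ɾ/→/q/: 4→1 (falls) — ok.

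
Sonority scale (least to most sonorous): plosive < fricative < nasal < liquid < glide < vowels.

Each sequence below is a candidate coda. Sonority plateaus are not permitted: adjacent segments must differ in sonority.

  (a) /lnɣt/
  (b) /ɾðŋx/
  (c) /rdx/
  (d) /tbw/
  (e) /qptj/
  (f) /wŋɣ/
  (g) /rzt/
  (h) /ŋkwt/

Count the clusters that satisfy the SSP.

(a) sonority 4-3-2-1: well-formed.
(b) sonority 4-2-3-2: ill-formed.
(c) sonority 4-1-2: ill-formed.
(d) sonority 1-1-5: ill-formed.
(e) sonority 1-1-1-5: ill-formed.
(f) sonority 5-3-2: well-formed.
(g) sonority 4-2-1: well-formed.
(h) sonority 3-1-5-1: ill-formed.

3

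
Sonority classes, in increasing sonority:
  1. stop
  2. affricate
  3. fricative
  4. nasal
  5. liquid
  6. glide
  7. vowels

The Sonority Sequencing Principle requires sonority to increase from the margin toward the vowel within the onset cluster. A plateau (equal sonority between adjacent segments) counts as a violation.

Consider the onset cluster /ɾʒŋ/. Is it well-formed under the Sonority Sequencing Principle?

no

/ɾ/ is a liquid (sonority 5).
/ʒ/ is a fricative (sonority 3).
/ŋ/ is a nasal (sonority 4).
The profile is 5-3-4. Between /ɾ/ (5) and /ʒ/ (3) sonority does not rise, so the cluster violates the SSP.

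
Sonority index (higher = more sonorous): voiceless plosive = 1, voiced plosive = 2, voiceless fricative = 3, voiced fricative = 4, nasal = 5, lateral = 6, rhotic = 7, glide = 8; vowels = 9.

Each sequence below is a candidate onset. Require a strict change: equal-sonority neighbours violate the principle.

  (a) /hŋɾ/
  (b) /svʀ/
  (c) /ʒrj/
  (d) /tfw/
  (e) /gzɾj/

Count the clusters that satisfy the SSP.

5

(a) 3-5-7 → obeys
(b) 3-4-7 → obeys
(c) 4-7-8 → obeys
(d) 1-3-8 → obeys
(e) 2-4-7-8 → obeys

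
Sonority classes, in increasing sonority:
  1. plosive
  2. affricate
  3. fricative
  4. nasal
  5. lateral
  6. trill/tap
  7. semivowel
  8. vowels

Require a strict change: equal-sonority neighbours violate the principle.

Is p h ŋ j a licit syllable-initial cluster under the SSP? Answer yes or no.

/p/: plosive = 1.
/h/: fricative = 3.
/ŋ/: nasal = 4.
/j/: semivowel = 7.
The profile 1-3-4-7 strictly rises, so the syllable-initial cluster satisfies the SSP.

yes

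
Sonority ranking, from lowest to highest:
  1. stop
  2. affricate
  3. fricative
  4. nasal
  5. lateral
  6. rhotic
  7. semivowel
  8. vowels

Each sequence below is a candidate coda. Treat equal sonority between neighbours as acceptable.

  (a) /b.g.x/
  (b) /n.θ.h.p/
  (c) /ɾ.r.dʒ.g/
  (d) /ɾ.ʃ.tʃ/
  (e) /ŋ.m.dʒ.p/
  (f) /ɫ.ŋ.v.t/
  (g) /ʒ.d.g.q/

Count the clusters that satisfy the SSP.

6

(a) 1-1-3 → violates
(b) 4-3-3-1 → obeys
(c) 6-6-2-1 → obeys
(d) 6-3-2 → obeys
(e) 4-4-2-1 → obeys
(f) 5-4-3-1 → obeys
(g) 3-1-1-1 → obeys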